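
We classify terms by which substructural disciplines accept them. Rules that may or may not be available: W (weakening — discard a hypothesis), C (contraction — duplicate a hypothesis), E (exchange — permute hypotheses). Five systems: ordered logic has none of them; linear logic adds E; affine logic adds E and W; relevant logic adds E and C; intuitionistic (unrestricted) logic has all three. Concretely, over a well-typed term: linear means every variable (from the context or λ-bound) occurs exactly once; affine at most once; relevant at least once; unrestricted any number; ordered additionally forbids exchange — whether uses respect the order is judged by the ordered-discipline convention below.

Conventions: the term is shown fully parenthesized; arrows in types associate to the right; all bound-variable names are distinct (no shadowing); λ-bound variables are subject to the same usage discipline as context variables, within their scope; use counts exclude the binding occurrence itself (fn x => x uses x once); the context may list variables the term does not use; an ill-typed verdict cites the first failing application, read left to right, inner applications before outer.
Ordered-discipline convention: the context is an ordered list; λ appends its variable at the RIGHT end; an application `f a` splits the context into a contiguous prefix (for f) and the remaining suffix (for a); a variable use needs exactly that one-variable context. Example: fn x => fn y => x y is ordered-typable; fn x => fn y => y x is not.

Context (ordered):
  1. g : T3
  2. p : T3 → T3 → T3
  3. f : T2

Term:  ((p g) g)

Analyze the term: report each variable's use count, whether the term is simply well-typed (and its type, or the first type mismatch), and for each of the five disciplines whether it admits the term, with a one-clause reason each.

variable uses: g: 2×; p: 1×; f: 0×
uses in reading order: p, g, g
typing: well-typed — term : T3
ordered: ✗, repeated use of g ×2; f never used (weakening)
linear: ✗, repeated use of g ×2; f never used (weakening)
affine: ✗, repeated use of g ×2
relevant: ✗, f never used (weakening)
unrestricted: ✓, well-typed at T3; no restrictions here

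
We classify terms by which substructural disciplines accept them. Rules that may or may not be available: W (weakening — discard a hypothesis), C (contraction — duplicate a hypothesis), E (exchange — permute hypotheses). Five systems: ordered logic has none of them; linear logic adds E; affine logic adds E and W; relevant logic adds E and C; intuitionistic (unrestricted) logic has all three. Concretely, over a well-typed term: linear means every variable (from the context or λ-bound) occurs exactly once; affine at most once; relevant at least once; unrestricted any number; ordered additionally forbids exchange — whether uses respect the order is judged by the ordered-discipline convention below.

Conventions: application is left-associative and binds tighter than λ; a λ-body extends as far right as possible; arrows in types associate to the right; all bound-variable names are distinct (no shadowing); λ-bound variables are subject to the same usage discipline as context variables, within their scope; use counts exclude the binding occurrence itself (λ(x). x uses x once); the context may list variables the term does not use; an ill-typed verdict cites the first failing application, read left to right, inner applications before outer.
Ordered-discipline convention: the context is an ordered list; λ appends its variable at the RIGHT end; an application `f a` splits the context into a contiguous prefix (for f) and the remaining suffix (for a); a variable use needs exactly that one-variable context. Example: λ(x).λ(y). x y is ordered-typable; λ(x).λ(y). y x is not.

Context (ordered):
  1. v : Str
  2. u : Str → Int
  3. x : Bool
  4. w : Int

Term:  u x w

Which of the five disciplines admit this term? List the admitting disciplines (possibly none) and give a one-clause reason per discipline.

accepted by: none
use counts: v: 0×, u: 1×, x: 1×, w: 1×
use order (left to right): u, x, w
typing: ill-typed: argument of type Bool where Str is required
ordered: ✗, fails simple typing
linear: ✗, a type mismatch blocks all five
affine: ✗, the type mismatch rejects it
relevant: ✗, not simply typable
unrestricted: ✗, fails simple typing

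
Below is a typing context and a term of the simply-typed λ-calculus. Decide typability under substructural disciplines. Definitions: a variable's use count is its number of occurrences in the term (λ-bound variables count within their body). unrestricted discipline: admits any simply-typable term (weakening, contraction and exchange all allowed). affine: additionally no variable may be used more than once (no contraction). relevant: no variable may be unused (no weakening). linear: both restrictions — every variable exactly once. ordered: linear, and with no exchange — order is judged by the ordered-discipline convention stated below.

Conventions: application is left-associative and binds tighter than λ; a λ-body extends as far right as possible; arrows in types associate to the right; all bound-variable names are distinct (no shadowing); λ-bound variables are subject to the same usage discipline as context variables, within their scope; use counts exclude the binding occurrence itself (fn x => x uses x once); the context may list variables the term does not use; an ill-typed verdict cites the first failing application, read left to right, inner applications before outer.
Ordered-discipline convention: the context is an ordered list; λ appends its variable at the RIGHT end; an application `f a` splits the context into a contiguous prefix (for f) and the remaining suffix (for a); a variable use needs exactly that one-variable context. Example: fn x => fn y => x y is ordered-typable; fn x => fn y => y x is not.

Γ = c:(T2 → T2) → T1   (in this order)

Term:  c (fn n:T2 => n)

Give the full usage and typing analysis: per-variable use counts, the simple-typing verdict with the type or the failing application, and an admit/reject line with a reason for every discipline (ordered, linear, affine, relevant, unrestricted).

use counts: c: 1, n [bound]: 1
order of uses: c, n
typing: well-typed — term : T1
ordered: ✓ — c, n: once each, no exchange needed
linear: ✓ — each of c, n used exactly once
affine: ✓ — at most one use each (c, n)
relevant: ✓ — c, n: all used, weakening unneeded
unrestricted: ✓ — typability at T1 is all that's needed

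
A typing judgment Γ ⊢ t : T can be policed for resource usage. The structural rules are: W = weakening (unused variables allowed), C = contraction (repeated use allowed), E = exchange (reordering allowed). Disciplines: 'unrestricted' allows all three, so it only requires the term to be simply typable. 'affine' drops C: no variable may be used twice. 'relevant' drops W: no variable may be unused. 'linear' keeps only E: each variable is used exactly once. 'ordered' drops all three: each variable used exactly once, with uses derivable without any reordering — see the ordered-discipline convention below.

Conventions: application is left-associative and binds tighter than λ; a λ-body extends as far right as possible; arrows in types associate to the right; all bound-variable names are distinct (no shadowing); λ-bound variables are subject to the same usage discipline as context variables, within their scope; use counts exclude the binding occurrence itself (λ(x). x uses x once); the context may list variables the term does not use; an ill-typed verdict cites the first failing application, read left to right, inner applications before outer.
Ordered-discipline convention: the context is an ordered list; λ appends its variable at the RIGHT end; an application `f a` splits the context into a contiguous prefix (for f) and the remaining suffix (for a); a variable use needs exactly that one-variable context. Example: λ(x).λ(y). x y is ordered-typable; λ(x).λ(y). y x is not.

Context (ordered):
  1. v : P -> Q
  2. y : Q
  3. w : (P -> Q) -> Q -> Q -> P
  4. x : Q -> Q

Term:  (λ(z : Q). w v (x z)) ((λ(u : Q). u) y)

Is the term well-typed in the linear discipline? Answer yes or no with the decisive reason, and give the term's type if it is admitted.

yes — v, y, w, x, z, u: one use apiece; term : Q -> P
counts: v ×1, y ×1, w ×1, x ×1, z [bound] ×1, u [bound] ×1
use order (left to right): w, v, x, z, u, y
typing: well-typed at Q -> P
all disciplines: ordered ✗ · linear ✓ · affine ✓ · relevant ✓ · unrestricted ✓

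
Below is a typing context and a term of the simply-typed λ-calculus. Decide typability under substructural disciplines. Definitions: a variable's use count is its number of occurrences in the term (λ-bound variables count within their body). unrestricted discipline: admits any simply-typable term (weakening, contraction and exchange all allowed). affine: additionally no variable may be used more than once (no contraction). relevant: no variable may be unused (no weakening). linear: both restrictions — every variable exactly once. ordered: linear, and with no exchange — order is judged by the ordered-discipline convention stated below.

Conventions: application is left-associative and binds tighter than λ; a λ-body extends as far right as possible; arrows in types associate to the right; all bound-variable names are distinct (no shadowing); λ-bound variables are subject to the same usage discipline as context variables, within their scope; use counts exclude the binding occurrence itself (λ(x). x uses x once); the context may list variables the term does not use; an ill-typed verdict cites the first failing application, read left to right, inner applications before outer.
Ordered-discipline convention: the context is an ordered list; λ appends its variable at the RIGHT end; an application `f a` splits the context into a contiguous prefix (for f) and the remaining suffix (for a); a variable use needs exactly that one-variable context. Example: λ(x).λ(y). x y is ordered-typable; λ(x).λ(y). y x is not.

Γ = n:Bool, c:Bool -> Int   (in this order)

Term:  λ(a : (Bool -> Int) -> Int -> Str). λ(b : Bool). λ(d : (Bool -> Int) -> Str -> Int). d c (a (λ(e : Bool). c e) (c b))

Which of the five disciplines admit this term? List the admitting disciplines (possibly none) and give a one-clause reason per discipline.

admitted by: unrestricted
usage: n ×0; c ×3; a (bound) ×1; b (bound) ×1; d (bound) ×1; e (bound) ×1
order of uses: d, c, a, c, e, c, b
typing: well-typed — term : ((Bool -> Int) -> Int -> Str) -> Bool -> ((Bool -> Int) -> Str -> Int) -> Int
ordered ✗ (repeated use of c ×3; n left unused)
linear ✗ (repeated use of c ×3; n left unused)
affine ✗ (repeated use of c ×3)
relevant ✗ (n left unused)
unrestricted ✓ (typability at ((Bool -> Int) -> Int -> Str) -> Bool -> ((Bool -> Int) -> Str -> Int) -> Int is all that's needed)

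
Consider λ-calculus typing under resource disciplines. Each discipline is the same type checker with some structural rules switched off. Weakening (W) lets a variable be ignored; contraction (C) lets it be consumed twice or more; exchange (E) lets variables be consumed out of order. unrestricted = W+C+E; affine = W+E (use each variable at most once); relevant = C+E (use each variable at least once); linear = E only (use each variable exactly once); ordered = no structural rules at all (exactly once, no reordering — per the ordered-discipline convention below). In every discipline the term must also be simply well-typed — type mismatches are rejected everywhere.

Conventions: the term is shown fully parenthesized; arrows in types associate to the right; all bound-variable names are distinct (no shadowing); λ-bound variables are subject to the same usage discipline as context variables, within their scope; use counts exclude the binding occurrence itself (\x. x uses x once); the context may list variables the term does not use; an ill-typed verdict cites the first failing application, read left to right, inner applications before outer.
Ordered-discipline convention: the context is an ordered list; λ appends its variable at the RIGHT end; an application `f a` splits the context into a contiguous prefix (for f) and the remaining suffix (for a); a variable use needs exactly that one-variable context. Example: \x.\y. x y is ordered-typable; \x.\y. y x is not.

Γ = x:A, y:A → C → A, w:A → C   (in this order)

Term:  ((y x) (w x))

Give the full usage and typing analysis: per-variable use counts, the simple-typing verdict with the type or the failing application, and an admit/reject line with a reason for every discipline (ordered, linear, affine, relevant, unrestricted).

usage: x=2; y=1; w=1
uses in reading order: y, x, w, x
typing: well-typed — term : A
ordered: ✗ — needs contraction — x ×2
linear: ✗ — needs contraction — x ×2
affine: ✗ — needs contraction — x ×2
relevant: ✓ — at least one use each (x, y, w)
unrestricted: ✓ — typability at A is all that's needed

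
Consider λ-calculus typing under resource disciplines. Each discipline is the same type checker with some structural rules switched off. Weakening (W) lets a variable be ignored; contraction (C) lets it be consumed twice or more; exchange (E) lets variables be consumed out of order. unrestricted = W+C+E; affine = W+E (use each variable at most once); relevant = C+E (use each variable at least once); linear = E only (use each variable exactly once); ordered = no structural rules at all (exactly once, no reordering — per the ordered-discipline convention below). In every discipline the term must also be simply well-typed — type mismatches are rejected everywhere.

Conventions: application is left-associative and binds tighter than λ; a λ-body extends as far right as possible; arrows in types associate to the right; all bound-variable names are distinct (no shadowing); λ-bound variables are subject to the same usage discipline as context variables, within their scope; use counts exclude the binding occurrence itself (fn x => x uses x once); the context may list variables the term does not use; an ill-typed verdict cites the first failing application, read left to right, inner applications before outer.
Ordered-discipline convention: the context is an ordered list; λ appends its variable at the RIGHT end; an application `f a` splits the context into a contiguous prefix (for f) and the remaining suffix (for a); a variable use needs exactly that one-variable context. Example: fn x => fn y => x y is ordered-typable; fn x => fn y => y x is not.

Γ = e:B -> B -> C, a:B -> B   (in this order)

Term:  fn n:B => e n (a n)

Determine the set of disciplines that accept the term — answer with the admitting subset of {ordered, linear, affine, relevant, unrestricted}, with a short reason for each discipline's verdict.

admitted by: relevant, unrestricted
variable uses: e: 1; a: 1; n (λ-bound): 2
uses in reading order: e, n, a, n
typing: ✓ — B -> C
ordered ✗ (uses contraction: n ×2)
linear ✗ (uses contraction: n ×2)
affine ✗ (uses contraction: n ×2)
relevant ✓ (e, a, n: all used, weakening unneeded)
unrestricted ✓ (simply typable at B -> C; W, C, E all held)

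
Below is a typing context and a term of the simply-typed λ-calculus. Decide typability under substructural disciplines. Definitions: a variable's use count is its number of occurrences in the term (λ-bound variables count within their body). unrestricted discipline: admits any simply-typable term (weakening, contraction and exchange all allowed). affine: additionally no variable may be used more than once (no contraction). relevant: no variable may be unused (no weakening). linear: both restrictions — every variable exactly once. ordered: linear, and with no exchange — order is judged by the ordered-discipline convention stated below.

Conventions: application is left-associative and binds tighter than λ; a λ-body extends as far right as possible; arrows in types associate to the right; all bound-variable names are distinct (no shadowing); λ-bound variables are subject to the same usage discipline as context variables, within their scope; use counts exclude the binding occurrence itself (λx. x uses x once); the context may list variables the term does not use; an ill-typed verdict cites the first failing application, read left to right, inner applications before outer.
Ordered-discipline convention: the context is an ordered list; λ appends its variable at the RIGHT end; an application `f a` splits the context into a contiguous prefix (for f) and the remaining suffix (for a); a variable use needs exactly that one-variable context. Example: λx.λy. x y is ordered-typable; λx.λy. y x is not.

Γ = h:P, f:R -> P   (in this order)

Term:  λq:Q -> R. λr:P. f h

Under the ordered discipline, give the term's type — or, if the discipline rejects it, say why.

not well-typed under ordered — the type mismatch rejects it
usage: h ×1, f ×1, q [bound] ×0, r [bound] ×0
order of uses: f, h
typing: ill-typed: argument of type P where R is required
all disciplines: ordered ✗ · linear ✗ · affine ✗ · relevant ✗ · unrestricted ✗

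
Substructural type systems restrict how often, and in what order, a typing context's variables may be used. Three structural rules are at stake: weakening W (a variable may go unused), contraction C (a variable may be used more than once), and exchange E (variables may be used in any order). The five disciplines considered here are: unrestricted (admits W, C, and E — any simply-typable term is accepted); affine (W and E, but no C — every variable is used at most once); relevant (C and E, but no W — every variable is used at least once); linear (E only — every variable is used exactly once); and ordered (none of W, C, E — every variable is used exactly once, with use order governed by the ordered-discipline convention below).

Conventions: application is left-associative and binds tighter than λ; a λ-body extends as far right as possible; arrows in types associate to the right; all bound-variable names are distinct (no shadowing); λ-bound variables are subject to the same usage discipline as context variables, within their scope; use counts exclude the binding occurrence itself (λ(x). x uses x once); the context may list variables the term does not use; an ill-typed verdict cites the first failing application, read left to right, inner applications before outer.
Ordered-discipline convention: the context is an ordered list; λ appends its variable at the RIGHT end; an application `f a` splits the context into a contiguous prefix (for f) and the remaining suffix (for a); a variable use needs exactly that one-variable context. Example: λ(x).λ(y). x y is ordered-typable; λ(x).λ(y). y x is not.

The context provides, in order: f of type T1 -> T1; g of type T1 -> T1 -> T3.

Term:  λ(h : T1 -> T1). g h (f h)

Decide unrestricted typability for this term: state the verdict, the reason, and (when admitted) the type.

no — a type mismatch blocks all five
counts: f ×1; g ×1; h (λ-bound) ×2
uses in reading order: g, h, f, h
typing: ill-typed: a function awaiting T1 gets T1 -> T1
across the five disciplines: ordered ✗; linear ✗; affine ✗; relevant ✗; unrestricted ✗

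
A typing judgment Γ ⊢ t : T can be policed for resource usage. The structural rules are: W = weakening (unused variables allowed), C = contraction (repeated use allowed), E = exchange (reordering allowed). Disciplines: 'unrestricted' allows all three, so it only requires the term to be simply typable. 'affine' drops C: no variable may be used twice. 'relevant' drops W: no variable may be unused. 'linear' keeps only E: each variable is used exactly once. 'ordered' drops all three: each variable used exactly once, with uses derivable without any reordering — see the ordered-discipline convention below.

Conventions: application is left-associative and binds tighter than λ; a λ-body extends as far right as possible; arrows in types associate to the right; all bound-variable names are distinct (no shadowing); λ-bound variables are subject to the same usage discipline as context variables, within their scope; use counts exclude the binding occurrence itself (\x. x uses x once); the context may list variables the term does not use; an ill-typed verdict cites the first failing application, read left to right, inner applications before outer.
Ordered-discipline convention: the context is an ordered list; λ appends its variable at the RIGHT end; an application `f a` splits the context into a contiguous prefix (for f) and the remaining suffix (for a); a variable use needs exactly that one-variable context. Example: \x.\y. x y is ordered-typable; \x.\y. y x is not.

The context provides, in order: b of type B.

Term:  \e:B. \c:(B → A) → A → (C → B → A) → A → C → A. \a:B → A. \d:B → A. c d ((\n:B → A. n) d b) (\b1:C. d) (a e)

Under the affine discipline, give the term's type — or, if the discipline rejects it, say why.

not well-typed under affine — repeated use of d ×3
counts: b: 1; e [bound]: 1; c [bound]: 1; a [bound]: 1; d [bound]: 3; n [bound]: 1; b1 [bound]: 0
order of uses: c, d, n, d, b, d, a, e
typing: well-typed at B → ((B → A) → A → (C → B → A) → A → C → A) → (B → A) → (B → A) → C → A
across the five disciplines: ordered ✗; linear ✗; affine ✗; relevant ✗; unrestricted ✓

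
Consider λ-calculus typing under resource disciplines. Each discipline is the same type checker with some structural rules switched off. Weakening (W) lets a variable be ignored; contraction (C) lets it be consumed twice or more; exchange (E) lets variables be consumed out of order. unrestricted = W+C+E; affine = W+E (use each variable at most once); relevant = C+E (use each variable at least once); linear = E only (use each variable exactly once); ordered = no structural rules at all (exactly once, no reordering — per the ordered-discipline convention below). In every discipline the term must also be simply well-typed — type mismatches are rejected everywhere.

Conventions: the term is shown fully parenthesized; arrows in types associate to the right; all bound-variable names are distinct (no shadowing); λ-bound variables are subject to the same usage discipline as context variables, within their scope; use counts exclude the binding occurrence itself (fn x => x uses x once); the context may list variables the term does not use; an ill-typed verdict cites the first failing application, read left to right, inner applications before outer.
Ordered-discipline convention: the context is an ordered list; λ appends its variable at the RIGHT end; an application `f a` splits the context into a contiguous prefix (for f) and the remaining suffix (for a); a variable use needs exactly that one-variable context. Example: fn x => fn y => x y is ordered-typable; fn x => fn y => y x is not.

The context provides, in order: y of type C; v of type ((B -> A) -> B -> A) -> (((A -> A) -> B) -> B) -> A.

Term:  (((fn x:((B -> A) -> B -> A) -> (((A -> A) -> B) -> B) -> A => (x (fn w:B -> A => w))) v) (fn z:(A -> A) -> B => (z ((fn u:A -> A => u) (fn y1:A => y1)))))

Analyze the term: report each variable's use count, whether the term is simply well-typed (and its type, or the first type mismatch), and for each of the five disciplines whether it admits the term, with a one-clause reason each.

use counts: y: 0×, v: 1×, x (bound): 1×, w (bound): 1×, z (bound): 1×, u (bound): 1×, y1 (bound): 1×
uses in reading order: x, w, v, z, u, y1
typing: well-typed at A
ordered ✗ (needs weakening: y unused)
linear ✗ (needs weakening: y unused)
affine ✓ (no duplicate uses among y, v, x, w, z, u, y1)
relevant ✗ (needs weakening: y unused)
unrestricted ✓ (simply typable at A; W, C, E all held)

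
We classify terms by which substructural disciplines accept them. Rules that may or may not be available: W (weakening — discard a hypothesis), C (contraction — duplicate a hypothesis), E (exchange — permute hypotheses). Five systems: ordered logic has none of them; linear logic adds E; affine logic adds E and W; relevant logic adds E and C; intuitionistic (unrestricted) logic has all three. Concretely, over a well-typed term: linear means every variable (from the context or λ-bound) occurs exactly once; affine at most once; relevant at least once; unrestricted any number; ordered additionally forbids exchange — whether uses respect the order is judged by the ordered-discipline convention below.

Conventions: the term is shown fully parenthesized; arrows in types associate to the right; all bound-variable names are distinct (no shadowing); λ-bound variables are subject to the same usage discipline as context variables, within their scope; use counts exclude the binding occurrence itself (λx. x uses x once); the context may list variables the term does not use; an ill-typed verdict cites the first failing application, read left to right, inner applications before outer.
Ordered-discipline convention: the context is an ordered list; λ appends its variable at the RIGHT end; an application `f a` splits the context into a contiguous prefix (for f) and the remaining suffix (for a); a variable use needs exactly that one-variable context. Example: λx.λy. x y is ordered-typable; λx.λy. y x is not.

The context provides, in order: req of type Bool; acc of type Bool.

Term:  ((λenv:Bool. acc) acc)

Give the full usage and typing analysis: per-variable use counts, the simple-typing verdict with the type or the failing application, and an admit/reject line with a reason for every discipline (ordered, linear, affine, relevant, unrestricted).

counts: req=0; acc=2; env (λ-bound)=0
left-to-right use order: acc, acc
typing: ✓ — Bool
ordered ✗ (repeated use of acc ×2; req, env never used (weakening))
linear ✗ (repeated use of acc ×2; req, env never used (weakening))
affine ✗ (repeated use of acc ×2)
relevant ✗ (req, env never used (weakening))
unrestricted ✓ (simply typable at Bool; W, C, E all held)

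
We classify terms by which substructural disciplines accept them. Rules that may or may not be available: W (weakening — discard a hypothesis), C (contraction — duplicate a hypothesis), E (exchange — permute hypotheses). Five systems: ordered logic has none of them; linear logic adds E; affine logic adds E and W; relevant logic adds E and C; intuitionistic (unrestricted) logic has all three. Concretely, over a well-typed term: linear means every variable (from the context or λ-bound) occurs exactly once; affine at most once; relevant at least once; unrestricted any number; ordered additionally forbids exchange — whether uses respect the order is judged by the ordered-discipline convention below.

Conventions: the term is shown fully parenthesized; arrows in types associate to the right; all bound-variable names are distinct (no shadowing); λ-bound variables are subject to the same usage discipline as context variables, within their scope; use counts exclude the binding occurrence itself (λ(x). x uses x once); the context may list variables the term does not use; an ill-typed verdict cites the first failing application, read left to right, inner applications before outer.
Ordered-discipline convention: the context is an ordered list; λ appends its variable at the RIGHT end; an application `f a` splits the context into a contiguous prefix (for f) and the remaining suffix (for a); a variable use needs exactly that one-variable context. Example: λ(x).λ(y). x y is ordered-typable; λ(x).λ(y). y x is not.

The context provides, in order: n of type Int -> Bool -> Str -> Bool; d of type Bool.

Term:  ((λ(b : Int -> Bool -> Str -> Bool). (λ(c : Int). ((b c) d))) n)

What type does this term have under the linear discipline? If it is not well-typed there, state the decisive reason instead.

term : Int -> Str -> Bool
counts: n: 1; d: 1; b (bound): 1; c (bound): 1
left-to-right use order: b, c, d, n
typing: well-typed at Int -> Str -> Bool
summary: ordered ✗; linear ✓; affine ✓; relevant ✓; unrestricted ✓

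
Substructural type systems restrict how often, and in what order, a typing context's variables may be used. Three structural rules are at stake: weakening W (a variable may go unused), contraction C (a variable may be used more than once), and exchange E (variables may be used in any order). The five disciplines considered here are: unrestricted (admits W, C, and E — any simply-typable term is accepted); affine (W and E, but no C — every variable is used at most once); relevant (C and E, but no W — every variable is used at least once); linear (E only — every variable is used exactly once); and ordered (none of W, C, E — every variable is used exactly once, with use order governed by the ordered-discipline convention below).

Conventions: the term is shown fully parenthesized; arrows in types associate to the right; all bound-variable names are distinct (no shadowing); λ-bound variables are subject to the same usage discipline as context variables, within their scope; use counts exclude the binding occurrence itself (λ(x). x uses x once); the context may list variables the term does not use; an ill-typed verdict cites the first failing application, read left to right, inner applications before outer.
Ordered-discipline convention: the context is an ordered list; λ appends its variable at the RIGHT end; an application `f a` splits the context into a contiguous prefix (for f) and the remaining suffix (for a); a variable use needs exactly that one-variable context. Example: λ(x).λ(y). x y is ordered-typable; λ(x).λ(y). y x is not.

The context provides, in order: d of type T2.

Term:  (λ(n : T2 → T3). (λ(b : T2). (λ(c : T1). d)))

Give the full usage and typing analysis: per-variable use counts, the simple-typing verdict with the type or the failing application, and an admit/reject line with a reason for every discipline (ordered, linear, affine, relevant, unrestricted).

counts: d ×1; n (λ-bound) ×0; b (λ-bound) ×0; c (λ-bound) ×0
left-to-right use order: d
typing: well-typed — term : (T2 → T3) → T2 → T1 → T2
ordered: ✗, n, b, c never used (weakening)
linear: ✗, n, b, c never used (weakening)
affine: ✓, none of d, n, b, c used more than once
relevant: ✗, n, b, c never used (weakening)
unrestricted: ✓, typability at (T2 → T3) → T2 → T1 → T2 is all that's needed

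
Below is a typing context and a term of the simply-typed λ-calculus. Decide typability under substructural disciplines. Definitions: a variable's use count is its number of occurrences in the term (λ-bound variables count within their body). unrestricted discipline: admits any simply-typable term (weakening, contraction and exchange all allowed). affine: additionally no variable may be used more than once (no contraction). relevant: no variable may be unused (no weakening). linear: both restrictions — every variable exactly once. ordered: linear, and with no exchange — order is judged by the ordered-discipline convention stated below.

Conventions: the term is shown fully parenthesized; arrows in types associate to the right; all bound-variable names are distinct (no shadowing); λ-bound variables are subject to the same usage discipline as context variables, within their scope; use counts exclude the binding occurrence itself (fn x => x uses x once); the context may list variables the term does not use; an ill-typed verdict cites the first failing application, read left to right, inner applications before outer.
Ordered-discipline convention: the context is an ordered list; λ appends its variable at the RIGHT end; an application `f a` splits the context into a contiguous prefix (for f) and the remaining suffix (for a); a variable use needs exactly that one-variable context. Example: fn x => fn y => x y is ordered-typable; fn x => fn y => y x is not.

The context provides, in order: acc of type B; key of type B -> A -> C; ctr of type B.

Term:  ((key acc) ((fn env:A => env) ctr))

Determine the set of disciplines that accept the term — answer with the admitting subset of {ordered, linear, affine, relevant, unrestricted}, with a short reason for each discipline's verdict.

admitted by: none
usage: acc: 1, key: 1, ctr: 1, env [bound]: 1
left-to-right use order: key, acc, env, ctr
typing: ill-typed: an argument B mismatches the expected A
ordered: ✗ — not simply typable
linear: ✗ — fails simple typing
affine: ✗ — a type mismatch blocks all five
relevant: ✗ — the type mismatch rejects it
unrestricted: ✗ — not simply typable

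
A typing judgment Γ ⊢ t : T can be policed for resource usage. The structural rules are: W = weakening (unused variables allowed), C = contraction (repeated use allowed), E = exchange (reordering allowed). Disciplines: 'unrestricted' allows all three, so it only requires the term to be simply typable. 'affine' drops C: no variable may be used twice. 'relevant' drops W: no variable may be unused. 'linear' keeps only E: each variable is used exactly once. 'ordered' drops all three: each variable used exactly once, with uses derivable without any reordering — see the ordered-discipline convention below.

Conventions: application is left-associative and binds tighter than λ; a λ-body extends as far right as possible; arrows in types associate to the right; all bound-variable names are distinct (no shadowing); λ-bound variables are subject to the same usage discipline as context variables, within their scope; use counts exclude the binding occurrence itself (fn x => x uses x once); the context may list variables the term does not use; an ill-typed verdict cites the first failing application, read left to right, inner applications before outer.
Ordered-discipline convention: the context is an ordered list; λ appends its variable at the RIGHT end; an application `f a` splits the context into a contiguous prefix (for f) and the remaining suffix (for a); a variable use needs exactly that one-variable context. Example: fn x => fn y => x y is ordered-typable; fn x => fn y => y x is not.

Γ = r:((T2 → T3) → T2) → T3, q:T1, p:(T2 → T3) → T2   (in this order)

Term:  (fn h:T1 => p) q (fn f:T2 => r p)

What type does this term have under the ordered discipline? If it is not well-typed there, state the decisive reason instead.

not well-typed under ordered — needs contraction — p ×2; h, f left unused
usage: r: 1; q: 1; p: 2; h (λ-bound): 0; f (λ-bound): 0
use order (left to right): p, q, r, p
typing: ✓ — T2
summary: ordered ✗; linear ✗; affine ✗; relevant ✗; unrestricted ✓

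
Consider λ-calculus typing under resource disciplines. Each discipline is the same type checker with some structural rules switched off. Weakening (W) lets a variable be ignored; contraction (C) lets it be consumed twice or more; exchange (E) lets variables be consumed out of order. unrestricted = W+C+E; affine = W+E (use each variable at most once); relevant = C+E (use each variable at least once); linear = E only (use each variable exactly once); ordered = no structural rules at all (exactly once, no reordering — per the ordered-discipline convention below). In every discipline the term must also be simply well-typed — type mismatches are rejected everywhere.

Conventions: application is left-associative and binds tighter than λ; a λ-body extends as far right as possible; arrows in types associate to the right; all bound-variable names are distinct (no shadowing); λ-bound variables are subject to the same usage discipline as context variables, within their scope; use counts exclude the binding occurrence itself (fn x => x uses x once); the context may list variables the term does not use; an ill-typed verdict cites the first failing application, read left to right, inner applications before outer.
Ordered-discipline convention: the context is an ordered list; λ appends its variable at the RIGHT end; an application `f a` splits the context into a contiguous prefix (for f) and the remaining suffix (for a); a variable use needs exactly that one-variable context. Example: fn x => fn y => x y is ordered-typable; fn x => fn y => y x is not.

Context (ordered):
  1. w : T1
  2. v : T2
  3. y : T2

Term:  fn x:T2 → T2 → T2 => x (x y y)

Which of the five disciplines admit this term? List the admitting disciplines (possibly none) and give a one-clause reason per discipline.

admitted by: unrestricted
use counts: w=0; v=0; y=2; x (λ-bound)=2
use order (left to right): x, x, y, y
typing: the term checks, with type (T2 → T2 → T2) → T2 → T2
ordered ✗ (repeated use of y ×2, x ×2; needs weakening: w, v unused)
linear ✗ (repeated use of y ×2, x ×2; needs weakening: w, v unused)
affine ✗ (repeated use of y ×2, x ×2)
relevant ✗ (needs weakening: w, v unused)
unrestricted ✓ (well-typed at (T2 → T2 → T2) → T2 → T2; no restrictions here)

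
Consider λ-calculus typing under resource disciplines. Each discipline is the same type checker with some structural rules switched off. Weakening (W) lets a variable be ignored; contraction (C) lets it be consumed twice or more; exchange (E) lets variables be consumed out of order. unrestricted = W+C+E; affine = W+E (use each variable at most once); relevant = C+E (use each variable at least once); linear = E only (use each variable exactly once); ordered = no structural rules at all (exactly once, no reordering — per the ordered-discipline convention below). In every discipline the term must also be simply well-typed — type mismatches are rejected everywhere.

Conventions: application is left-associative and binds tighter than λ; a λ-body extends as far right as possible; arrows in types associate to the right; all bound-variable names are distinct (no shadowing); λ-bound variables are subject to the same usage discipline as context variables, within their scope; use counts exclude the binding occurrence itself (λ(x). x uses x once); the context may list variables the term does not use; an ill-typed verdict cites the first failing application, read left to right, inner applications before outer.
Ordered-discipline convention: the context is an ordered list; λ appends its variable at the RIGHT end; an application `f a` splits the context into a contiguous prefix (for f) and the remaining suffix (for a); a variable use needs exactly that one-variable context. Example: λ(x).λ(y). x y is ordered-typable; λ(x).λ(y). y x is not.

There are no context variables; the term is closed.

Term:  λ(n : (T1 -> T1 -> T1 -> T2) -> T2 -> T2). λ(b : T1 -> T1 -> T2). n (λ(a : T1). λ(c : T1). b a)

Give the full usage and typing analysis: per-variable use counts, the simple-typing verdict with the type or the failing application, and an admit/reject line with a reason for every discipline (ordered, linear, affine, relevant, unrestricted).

counts: n [bound] ×1, b [bound] ×1, a [bound] ×1, c [bound] ×0
order of uses: n, b, a
typing: well-typed — term : ((T1 -> T1 -> T1 -> T2) -> T2 -> T2) -> (T1 -> T1 -> T2) -> T2 -> T2
ordered: ✗ — c never used (weakening)
linear: ✗ — c never used (weakening)
affine: ✓ — n, b, a, c: no repeats, contraction unneeded
relevant: ✗ — c never used (weakening)
unrestricted: ✓ — type-checks (((T1 -> T1 -> T1 -> T2) -> T2 -> T2) -> (T1 -> T1 -> T2) -> T2 -> T2) and nothing is barred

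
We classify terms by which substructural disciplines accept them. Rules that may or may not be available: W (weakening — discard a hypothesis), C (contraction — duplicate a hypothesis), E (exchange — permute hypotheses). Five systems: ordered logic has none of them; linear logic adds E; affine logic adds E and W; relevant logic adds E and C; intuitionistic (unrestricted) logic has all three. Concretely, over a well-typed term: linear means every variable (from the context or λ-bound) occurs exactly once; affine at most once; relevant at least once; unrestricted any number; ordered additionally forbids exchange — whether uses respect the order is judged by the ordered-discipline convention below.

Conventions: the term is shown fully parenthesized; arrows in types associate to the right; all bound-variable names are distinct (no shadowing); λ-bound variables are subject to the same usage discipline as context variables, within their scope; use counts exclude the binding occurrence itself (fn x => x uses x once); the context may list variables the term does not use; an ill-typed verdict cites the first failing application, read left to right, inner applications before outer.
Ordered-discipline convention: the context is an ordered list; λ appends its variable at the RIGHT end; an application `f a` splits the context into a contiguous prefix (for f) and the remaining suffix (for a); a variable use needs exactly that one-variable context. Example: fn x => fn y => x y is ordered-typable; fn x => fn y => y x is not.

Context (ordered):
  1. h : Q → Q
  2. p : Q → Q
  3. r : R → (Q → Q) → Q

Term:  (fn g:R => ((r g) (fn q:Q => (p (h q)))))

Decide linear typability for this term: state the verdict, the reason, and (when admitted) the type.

yes — each of h, p, r, g, q used exactly once; term : R → Q
variable uses: h: 1×; p: 1×; r: 1×; g (λ-bound): 1×; q (λ-bound): 1×
left-to-right use order: r, g, p, h, q
typing: the term checks, with type R → Q
summary: ordered ✗ | linear ✓ | affine ✓ | relevant ✓ | unrestricted ✓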